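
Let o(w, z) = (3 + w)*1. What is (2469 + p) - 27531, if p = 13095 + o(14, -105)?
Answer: -11950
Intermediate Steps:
o(w, z) = 3 + w
p = 13112 (p = 13095 + (3 + 14) = 13095 + 17 = 13112)
(2469 + p) - 27531 = (2469 + 13112) - 27531 = 15581 - 27531 = -11950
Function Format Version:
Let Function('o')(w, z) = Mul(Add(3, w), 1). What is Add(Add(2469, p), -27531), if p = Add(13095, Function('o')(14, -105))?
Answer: -11950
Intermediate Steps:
Function('o')(w, z) = Add(3, w)
p = 13112 (p = Add(13095, Add(3, 14)) = Add(13095, 17) = 13112)
Add(Add(2469, p), -27531) = Add(Add(2469, 13112), -27531) = Add(15581, -27531) = -11950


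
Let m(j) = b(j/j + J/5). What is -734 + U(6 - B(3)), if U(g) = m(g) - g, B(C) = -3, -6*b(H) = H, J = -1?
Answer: -11147/15 ≈ -743.13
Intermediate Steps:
b(H) = -H/6
m(j) = -2/15 (m(j) = -(j/j - 1/5)/6 = -(1 - 1*1/5)/6 = -(1 - 1/5)/6 = -1/6*4/5 = -2/15)
U(g) = -2/15 - g
-734 + U(6 - B(3)) = -734 + (-2/15 - (6 - 1*(-3))) = -734 + (-2/15 - (6 + 3)) = -734 + (-2/15 - 1*9) = -734 + (-2/15 - 9) = -734 - 137/15 = -11147/15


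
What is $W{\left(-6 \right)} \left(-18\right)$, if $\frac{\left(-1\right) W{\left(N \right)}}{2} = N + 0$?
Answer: $-216$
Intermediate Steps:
$W{\left(N \right)} = - 2 N$ ($W{\left(N \right)} = - 2 \left(N + 0\right) = - 2 N$)
$W{\left(-6 \right)} \left(-18\right) = \left(-2\right) \left(-6\right) \left(-18\right) = 12 \left(-18\right) = -216$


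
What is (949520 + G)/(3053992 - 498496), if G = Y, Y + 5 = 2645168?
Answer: 3594683/2555496 ≈ 1.4066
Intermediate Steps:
Y = 2645163 (Y = -5 + 2645168 = 2645163)
G = 2645163
(949520 + G)/(3053992 - 498496) = (949520 + 2645163)/(3053992 - 498496) = 3594683/2555496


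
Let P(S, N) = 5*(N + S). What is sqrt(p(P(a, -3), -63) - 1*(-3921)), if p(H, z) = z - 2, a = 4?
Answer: 4*sqrt(241) ≈ 62.097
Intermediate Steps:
P(S, N) = 5*N + 5*S
p(H, z) = -2 + z
sqrt(p(P(a, -3), -63) - 1*(-3921)) = sqrt((-2 - 63) - 1*(-3921)) = sqrt(-65 + 3921) = sqrt(3856) = 4*sqrt(241)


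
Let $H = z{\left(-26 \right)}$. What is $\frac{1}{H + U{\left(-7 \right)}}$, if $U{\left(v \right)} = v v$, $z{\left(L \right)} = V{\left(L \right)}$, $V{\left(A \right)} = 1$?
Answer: $\frac{1}{50} \approx 0.02$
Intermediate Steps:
$z{\left(L \right)} = 1$
$H = 1$
$U{\left(v \right)} = v^{2}$
$\frac{1}{H + U{\left(-7 \right)}} = \frac{1}{1 + \left(-7\right)^{2}} = \frac{1}{1 + 49} = \frac{1}{50}$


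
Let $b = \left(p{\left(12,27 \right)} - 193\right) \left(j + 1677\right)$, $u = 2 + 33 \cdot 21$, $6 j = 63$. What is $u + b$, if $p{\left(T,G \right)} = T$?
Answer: $- \frac{609485}{2} \approx -3.0474 \cdot 10^{5}$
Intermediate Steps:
$j = \frac{21}{2}$ ($j = \frac{1}{6} \cdot 63 = \frac{21}{2} \approx 10.5$)
$u = 695$ ($u = 2 + 693 = 695$)
$b = - \frac{610875}{2}$ ($b = \left(12 - 193\right) \left(\frac{21}{2} + 1677\right) = \left(-181\right) \frac{3375}{2} = - \frac{610875}{2} \approx -3.0544 \cdot 10^{5}$)
$u + b = 695 - \frac{610875}{2} = - \frac{609485}{2}$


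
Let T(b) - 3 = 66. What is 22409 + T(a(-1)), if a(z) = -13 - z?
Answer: 22478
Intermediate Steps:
T(b) = 69 (T(b) = 3 + 66 = 69)
22409 + T(a(-1)) = 22409 + 69 = 22478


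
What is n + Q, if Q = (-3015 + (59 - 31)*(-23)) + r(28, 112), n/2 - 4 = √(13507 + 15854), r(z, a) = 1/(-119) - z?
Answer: -437802/119 + 2*√29361 ≈ -3336.3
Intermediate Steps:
r(z, a) = -1/119 - z
n = 8 + 2*√29361 (n = 8 + 2*√(13507 + 15854) = 8 + 2*√29361 ≈ 350.70)
Q = -438754/119 (Q = (-3015 + (59 - 31)*(-23)) + (-1/119 - 1*28) = (-3015 + 28*(-23)) + (-1/119 - 28) = (-3015 - 644) - 3333/119 = -3659 - 3333/119 = -438754/119 ≈ -3687.0)
n + Q = (8 + 2*√29361) - 438754/119 = -437802/119 + 2*√29361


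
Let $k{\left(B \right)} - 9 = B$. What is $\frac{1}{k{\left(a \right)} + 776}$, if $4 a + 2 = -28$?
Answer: $\frac{2}{1555} \approx 0.0012862$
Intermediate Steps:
$a = - \frac{15}{2}$ ($a = - \frac{1}{2} + \frac{1}{4} \left(-28\right) = - \frac{1}{2} - 7 = - \frac{15}{2} \approx -7.5$)
$k{\left(B \right)} = 9 + B$
$\frac{1}{k{\left(a \right)} + 776} = \frac{1}{\left(9 - \frac{15}{2}\right) + 776} = \frac{1}{\frac{3}{2} + 776} = \frac{1}{\frac{1555}{2}} = \frac{2}{1555}$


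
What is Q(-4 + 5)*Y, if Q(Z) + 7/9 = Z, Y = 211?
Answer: 422/9 ≈ 46.889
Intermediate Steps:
Q(Z) = -7/9 + Z
Q(-4 + 5)*Y = (-7/9 + (-4 + 5))*211 = (-7/9 + 1)*211 = (2/9)*211 = 422/9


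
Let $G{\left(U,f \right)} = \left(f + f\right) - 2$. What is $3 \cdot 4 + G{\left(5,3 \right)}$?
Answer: $16$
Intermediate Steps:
$G{\left(U,f \right)} = -2 + 2 f$ ($G{\left(U,f \right)} = 2 f - 2 = -2 + 2 f$)
$3 \cdot 4 + G{\left(5,3 \right)} = 3 \cdot 4 + \left(-2 + 2 \cdot 3\right) = 12 + \left(-2 + 6\right) = 12 + 4 = 16$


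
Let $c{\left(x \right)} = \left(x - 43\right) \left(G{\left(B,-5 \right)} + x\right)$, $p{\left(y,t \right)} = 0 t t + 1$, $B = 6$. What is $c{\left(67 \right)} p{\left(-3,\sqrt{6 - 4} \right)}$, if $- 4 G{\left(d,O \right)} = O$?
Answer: $1638$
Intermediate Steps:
$G{\left(d,O \right)} = - \frac{O}{4}$
$p{\left(y,t \right)} = 1$ ($p{\left(y,t \right)} = 0 t + 1 = 0 + 1 = 1$)
$c{\left(x \right)} = \left(-43 + x\right) \left(\frac{5}{4} + x\right)$ ($c{\left(x \right)} = \left(x - 43\right) \left(\left(- \frac{1}{4}\right) \left(-5\right) + x\right) = \left(-43 + x\right) \left(\frac{5}{4} + x\right)$)
$c{\left(67 \right)} p{\left(-3,\sqrt{6 - 4} \right)} = \left(- \frac{215}{4} + 67^{2} - \frac{11189}{4}\right) 1 = \left(- \frac{215}{4} + 4489 - \frac{11189}{4}\right) 1 = 1638 \cdot 1 = 1638$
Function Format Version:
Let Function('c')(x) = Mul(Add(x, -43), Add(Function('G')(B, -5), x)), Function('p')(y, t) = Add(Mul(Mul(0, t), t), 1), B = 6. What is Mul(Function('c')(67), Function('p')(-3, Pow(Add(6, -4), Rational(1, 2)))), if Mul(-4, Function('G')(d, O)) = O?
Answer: 1638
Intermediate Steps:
Function('G')(d, O) = Mul(Rational(-1, 4), O)
Function('p')(y, t) = 1 (Function('p')(y, t) = Add(Mul(0, t), 1) = Add(0, 1) = 1)
Function('c')(x) = Mul(Add(-43, x), Add(Rational(5, 4), x)) (Function('c')(x) = Mul(Add(x, -43), Add(Mul(Rational(-1, 4), -5), x)) = Mul(Add(-43, x), Add(Rational(5, 4), x)))
Mul(Function('c')(67), Function('p')(-3, Pow(Add(6, -4), Rational(1, 2)))) = Mul(Add(Rational(-215, 4), Pow(67, 2), Mul(Rational(-167, 4), 67)), 1) = Mul(Add(Rational(-215, 4), 4489, Rational(-11189, 4)), 1) = Mul(1638, 1) = 1638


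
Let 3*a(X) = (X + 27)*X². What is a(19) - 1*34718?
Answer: -87548/3 ≈ -29183.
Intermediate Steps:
a(X) = X²*(27 + X)/3 (a(X) = ((X + 27)*X²)/3 = ((27 + X)*X²)/3 = (X²*(27 + X))/3 = X²*(27 + X)/3)
a(19) - 1*34718 = (⅓)*19²*(27 + 19) - 1*34718 = (⅓)*361*46 - 34718 = 16606/3 - 34718 = -87548/3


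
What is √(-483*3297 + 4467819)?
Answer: 2*√718842 ≈ 1695.7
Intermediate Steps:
√(-483*3297 + 4467819) = √(-1592451 + 4467819) = √2875368 = 2*√718842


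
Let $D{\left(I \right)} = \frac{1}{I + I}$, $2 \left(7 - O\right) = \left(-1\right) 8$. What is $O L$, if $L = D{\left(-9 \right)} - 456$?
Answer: $- \frac{90299}{18} \approx -5016.6$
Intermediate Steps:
$O = 11$ ($O = 7 - \frac{\left(-1\right) 8}{2} = 7 - -4 = 7 + 4 = 11$)
$D{\left(I \right)} = \frac{1}{2 I}$
$L = - \frac{8209}{18}$ ($L = \frac{1}{2 \left(-9\right)} - 456 = \frac{1}{2} \left(- \frac{1}{9}\right) - 456 = - \frac{1}{18} - 456 = - \frac{8209}{18} \approx -456.06$)
$O L = 11 \left(- \frac{8209}{18}\right) = - \frac{90299}{18}$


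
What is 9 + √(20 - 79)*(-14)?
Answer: 9 - 14*I*√59 ≈ 9.0 - 107.54*I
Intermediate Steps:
9 + √(20 - 79)*(-14) = 9 + √(-59)*(-14) = 9 + (I*√59)*(-14) = 9 - 14*I*√59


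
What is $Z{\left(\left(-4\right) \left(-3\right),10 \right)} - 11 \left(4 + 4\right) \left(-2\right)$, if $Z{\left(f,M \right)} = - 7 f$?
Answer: $92$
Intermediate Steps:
$Z{\left(\left(-4\right) \left(-3\right),10 \right)} - 11 \left(4 + 4\right) \left(-2\right) = - 7 \left(\left(-4\right) \left(-3\right)\right) - 11 \left(4 + 4\right) \left(-2\right) = \left(-7\right) 12 - 11 \cdot 8 \left(-2\right) = -84 - -176 = -84 + 176 = 92$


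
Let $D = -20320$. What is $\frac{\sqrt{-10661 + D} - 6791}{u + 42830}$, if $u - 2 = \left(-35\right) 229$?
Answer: $- \frac{6791}{34817} + \frac{i \sqrt{30981}}{34817} \approx -0.19505 + 0.0050554 i$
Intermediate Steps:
$u = -8013$ ($u = 2 - 8015 = -8013$)
$\frac{\sqrt{-10661 + D} - 6791}{u + 42830} = \frac{\sqrt{-10661 - 20320} - 6791}{-8013 + 42830} = \frac{\sqrt{-30981} - 6791}{34817} = \left(i \sqrt{30981} - 6791\right) \frac{1}{34817} = \left(-6791 + i \sqrt{30981}\right) \frac{1}{34817} = - \frac{6791}{34817} + \frac{i \sqrt{30981}}{34817}$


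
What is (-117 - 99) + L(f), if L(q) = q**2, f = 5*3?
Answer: 9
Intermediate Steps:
f = 15
(-117 - 99) + L(f) = (-117 - 99) + 15**2 = -216 + 225 = 9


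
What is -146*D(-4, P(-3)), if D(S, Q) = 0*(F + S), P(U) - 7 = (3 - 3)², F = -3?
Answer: 0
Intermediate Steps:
P(U) = 7 (P(U) = 7 + (3 - 3)² = 7 + 0² = 7 + 0 = 7)
D(S, Q) = 0 (D(S, Q) = 0*(-3 + S) = 0)
-146*D(-4, P(-3)) = -146*0 = 0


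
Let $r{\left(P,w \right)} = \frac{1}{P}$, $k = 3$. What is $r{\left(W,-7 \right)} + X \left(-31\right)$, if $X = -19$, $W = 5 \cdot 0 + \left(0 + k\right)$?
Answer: $\frac{1768}{3} \approx 589.33$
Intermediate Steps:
$W = 3$ ($W = 5 \cdot 0 + \left(0 + 3\right) = 0 + 3 = 3$)
$r{\left(W,-7 \right)} + X \left(-31\right) = \frac{1}{3} - -589 = \frac{1}{3} + 589 = \frac{1768}{3}$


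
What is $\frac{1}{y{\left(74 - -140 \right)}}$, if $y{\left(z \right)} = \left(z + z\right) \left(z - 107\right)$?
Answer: $\frac{1}{45796} \approx 2.1836 \cdot 10^{-5}$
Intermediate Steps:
$y{\left(z \right)} = 2 z \left(-107 + z\right)$
$\frac{1}{y{\left(74 - -140 \right)}} = \frac{1}{2 \left(74 - -140\right) \left(-107 + \left(74 - -140\right)\right)} = \frac{1}{2 \left(74 + 140\right) \left(-107 + \left(74 + 140\right)\right)} = \frac{1}{2 \cdot 214 \left(-107 + 214\right)} = \frac{1}{2 \cdot 214 \cdot 107} = \frac{1}{45796}$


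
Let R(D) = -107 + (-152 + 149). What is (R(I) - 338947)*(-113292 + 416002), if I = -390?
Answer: -102635944470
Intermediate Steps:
R(D) = -110 (R(D) = -107 - 3 = -110)
(R(I) - 338947)*(-113292 + 416002) = (-110 - 338947)*(-113292 + 416002) = -339057*302710 = -102635944470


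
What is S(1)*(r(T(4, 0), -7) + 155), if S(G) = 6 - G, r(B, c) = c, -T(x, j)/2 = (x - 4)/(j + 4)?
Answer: 740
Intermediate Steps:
T(x, j) = -2*(-4 + x)/(4 + j) (T(x, j) = -2*(x - 4)/(j + 4) = -2*(-4 + x)/(4 + j))
S(1)*(r(T(4, 0), -7) + 155) = (6 - 1*1)*(-7 + 155) = (6 - 1)*148 = 5*148 = 740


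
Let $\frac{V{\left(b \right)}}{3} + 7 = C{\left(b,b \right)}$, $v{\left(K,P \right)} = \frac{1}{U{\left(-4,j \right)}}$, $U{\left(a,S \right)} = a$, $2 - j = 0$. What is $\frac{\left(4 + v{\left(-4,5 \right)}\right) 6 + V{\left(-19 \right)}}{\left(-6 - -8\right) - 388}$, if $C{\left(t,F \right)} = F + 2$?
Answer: $\frac{99}{772} \approx 0.12824$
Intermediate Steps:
$j = 2$ ($j = 2 - 0 = 2 + 0 = 2$)
$v{\left(K,P \right)} = - \frac{1}{4}$ ($v{\left(K,P \right)} = \frac{1}{-4} = - \frac{1}{4}$)
$C{\left(t,F \right)} = 2 + F$
$V{\left(b \right)} = -15 + 3 b$ ($V{\left(b \right)} = -21 + 3 \left(2 + b\right) = -21 + \left(6 + 3 b\right) = -15 + 3 b$)
$\frac{\left(4 + v{\left(-4,5 \right)}\right) 6 + V{\left(-19 \right)}}{\left(-6 - -8\right) - 388} = \frac{\left(4 - \frac{1}{4}\right) 6 + \left(-15 + 3 \left(-19\right)\right)}{\left(-6 - -8\right) - 388} = \frac{\frac{15}{4} \cdot 6 - 72}{\left(-6 + 8\right) - 388} = \frac{\frac{45}{2} - 72}{2 - 388} = - \frac{99}{2 \left(-386\right)} = \left(- \frac{99}{2}\right) \left(- \frac{1}{386}\right) = \frac{99}{772}$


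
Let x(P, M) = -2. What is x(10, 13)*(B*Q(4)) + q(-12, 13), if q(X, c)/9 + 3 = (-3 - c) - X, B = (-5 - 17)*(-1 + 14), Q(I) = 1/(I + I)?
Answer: 17/2 ≈ 8.5000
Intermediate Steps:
Q(I) = 1/(2*I)
B = -286 (B = -22*13 = -286)
q(X, c) = -54 - 9*X - 9*c (q(X, c) = -27 + 9*((-3 - c) - X) = -27 + 9*(-3 - X - c) = -27 + (-27 - 9*X - 9*c) = -54 - 9*X - 9*c)
x(10, 13)*(B*Q(4)) + q(-12, 13) = -(-572)*(½)/4 + (-54 - 9*(-12) - 9*13) = -(-572)*(½)*(¼) + (-54 + 108 - 117) = -(-572)/8 - 63 = -2*(-143/4) - 63 = 143/2 - 63 = 17/2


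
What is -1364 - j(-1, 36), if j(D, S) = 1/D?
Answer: -1363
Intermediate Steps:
-1364 - j(-1, 36) = -1364 - 1/(-1) = -1364 - 1*(-1) = -1364 + 1 = -1363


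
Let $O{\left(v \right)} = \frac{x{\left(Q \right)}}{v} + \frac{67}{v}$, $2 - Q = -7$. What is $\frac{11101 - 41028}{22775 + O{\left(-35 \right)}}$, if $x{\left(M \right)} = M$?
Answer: $- \frac{1047445}{797049} \approx -1.3142$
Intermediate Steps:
$Q = 9$ ($Q = 2 - -7 = 2 + 7 = 9$)
$O{\left(v \right)} = \frac{76}{v}$ ($O{\left(v \right)} = \frac{9}{v} + \frac{67}{v} = \frac{76}{v}$)
$\frac{11101 - 41028}{22775 + O{\left(-35 \right)}} = \frac{11101 - 41028}{22775 + \frac{76}{-35}} = - \frac{29927}{22775 + 76 \left(- \frac{1}{35}\right)} = - \frac{29927}{22775 - \frac{76}{35}} = - \frac{29927}{\frac{797049}{35}} = \left(-29927\right) \frac{35}{797049} = - \frac{1047445}{797049}$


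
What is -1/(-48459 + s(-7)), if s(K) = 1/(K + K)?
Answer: 14/678427 ≈ 2.0636e-5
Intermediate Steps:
s(K) = 1/(2*K)
-1/(-48459 + s(-7)) = -1/(-48459 + (½)/(-7)) = -1/(-48459 + (½)*(-⅐)) = -1/(-48459 - 1/14) = -1/(-678427/14) = -1*(-14/678427) = 14/678427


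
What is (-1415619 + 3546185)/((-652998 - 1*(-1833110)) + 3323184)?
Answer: 1065283/2251648 ≈ 0.47311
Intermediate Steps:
(-1415619 + 3546185)/((-652998 - 1*(-1833110)) + 3323184) = 2130566/((-652998 + 1833110) + 3323184) = 2130566/(1180112 + 3323184) = 2130566/4503296 = 2130566*(1/4503296) = 1065283/2251648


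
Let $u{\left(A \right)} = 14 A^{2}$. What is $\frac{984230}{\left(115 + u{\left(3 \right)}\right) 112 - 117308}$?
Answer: $- \frac{7345}{674} \approx -10.898$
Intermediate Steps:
$\frac{984230}{\left(115 + u{\left(3 \right)}\right) 112 - 117308} = \frac{984230}{\left(115 + 14 \cdot 3^{2}\right) 112 - 117308} = \frac{984230}{\left(115 + 14 \cdot 9\right) 112 - 117308} = \frac{984230}{\left(115 + 126\right) 112 - 117308} = \frac{984230}{241 \cdot 112 - 117308} = \frac{984230}{26992 - 117308} = \frac{984230}{-90316} = 984230 \left(- \frac{1}{90316}\right) = - \frac{7345}{674}$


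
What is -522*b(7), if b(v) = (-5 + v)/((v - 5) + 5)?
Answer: -1044/7 ≈ -149.14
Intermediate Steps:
b(v) = (-5 + v)/v (b(v) = (-5 + v)/((-5 + v) + 5) = (-5 + v)/v)
-522*b(7) = -522*(-5 + 7)/7 = -522*2/7 = -1044/7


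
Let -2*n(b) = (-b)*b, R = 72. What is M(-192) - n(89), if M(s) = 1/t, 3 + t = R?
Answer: -546547/138 ≈ -3960.5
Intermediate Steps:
n(b) = b**2/2 (n(b) = -(-b)*b/2 = -(-1)*b**2/2 = b**2/2)
t = 69 (t = -3 + 72 = 69)
M(s) = 1/69
M(-192) - n(89) = 1/69 - 89**2/2 = 1/69 - 7921/2 = -546547/138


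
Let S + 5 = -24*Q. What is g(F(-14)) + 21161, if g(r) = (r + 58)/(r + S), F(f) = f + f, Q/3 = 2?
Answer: 1248489/59 ≈ 21161.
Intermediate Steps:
Q = 6 (Q = 3*2 = 6)
S = -149 (S = -5 - 24*6 = -5 - 144 = -149)
F(f) = 2*f
g(r) = (58 + r)/(-149 + r) (g(r) = (r + 58)/(r - 149) = (58 + r)/(-149 + r))
g(F(-14)) + 21161 = (58 + 2*(-14))/(-149 + 2*(-14)) + 21161 = (58 - 28)/(-149 - 28) + 21161 = 30/(-177) + 21161 = -1/177*30 + 21161 = -10/59 + 21161 = 1248489/59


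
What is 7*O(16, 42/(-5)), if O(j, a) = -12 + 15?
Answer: 21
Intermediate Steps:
O(j, a) = 3
7*O(16, 42/(-5)) = 7*3 = 21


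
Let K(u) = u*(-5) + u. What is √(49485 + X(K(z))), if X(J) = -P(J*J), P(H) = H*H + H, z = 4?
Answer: I*√16307 ≈ 127.7*I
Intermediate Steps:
K(u) = -4*u (K(u) = -5*u + u = -4*u)
P(H) = H + H² (P(H) = H² + H = H + H²)
X(J) = -J²*(1 + J²) (X(J) = -J*J*(1 + J*J) = -J²*(1 + J²))
√(49485 + X(K(z))) = √(49485 + (-(-4*4)² - (-4*4)⁴)) = √(49485 + (-1*(-16)² - 1*(-16)⁴)) = √(49485 + (-1*256 - 1*65536)) = √(49485 + (-256 - 65536)) = √(49485 - 65792) = √(-16307) = I*√16307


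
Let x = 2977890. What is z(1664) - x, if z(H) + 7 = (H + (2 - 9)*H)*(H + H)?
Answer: -36204649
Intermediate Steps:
z(H) = -7 - 12*H² (z(H) = -7 + (H + (2 - 9)*H)*(H + H) = -7 + (H - 7*H)*(2*H) = -7 + (-6*H)*(2*H) = -7 - 12*H²)
z(1664) - x = (-7 - 12*1664²) - 1*2977890 = (-7 - 12*2768896) - 2977890 = (-7 - 33226752) - 2977890 = -33226759 - 2977890 = -36204649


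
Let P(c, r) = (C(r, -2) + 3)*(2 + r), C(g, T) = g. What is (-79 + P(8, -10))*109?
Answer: -2507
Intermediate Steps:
P(c, r) = (2 + r)*(3 + r) (P(c, r) = (r + 3)*(2 + r) = (3 + r)*(2 + r) = (2 + r)*(3 + r))
(-79 + P(8, -10))*109 = (-79 + (6 + (-10)² + 5*(-10)))*109 = (-79 + (6 + 100 - 50))*109 = (-79 + 56)*109 = -23*109 = -2507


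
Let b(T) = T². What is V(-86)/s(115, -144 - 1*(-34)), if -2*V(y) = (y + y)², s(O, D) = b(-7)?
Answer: -14792/49 ≈ -301.88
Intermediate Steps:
s(O, D) = 49 (s(O, D) = (-7)² = 49)
V(y) = -2*y² (V(y) = -(y + y)²/2 = -4*y²/2 = -2*y²)
V(-86)/s(115, -144 - 1*(-34)) = -2*(-86)²/49 = -2*7396*(1/49) = -14792*1/49 = -14792/49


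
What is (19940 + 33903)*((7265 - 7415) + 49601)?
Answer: 2662590193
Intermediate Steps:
(19940 + 33903)*((7265 - 7415) + 49601) = 53843*(-150 + 49601) = 53843*49451 = 2662590193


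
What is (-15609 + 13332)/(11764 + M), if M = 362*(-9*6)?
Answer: 2277/7784 ≈ 0.29252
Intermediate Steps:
M = -19548 (M = 362*(-54) = -19548)
(-15609 + 13332)/(11764 + M) = (-15609 + 13332)/(11764 - 19548) = -2277/(-7784) = -2277*(-1/7784) = 2277/7784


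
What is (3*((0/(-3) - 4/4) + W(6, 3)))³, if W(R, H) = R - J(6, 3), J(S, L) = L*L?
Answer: -1728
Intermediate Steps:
J(S, L) = L²
W(R, H) = -9 + R (W(R, H) = R - 1*3² = R - 1*9 = R - 9 = -9 + R)
(3*((0/(-3) - 4/4) + W(6, 3)))³ = (3*((0/(-3) - 4/4) + (-9 + 6)))³ = (3*((0*(-⅓) - 4*¼) - 3))³ = (3*((0 - 1) - 3))³ = (3*(-1 - 3))³ = (3*(-4))³ = (-12)³ = -1728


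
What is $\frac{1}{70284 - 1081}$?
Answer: $\frac{1}{69203} \approx 1.445 \cdot 10^{-5}$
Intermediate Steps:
$\frac{1}{70284 - 1081} = \frac{1}{69203}$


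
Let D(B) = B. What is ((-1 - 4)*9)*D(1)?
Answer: -45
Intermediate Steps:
((-1 - 4)*9)*D(1) = ((-1 - 4)*9)*1 = -5*9*1 = -45*1 = -45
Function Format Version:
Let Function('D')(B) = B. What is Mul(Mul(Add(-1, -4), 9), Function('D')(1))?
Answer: -45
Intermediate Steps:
Mul(Mul(Add(-1, -4), 9), Function('D')(1)) = Mul(Mul(Add(-1, -4), 9), 1) = Mul(Mul(-5, 9), 1) = Mul(-45, 1) = -45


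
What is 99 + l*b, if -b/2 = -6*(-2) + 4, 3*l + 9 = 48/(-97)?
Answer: 19427/97 ≈ 200.28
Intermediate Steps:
l = -307/97 (l = -3 + (48/(-97))/3 = -3 + (48*(-1/97))/3 = -3 + (1/3)*(-48/97) = -3 - 16/97 = -307/97 ≈ -3.1649)
b = -32 (b = -2*(-6*(-2) + 4) = -2*(12 + 4) = -2*16 = -32)
99 + l*b = 99 - 307/97*(-32) = 99 + 9824/97 = 19427/97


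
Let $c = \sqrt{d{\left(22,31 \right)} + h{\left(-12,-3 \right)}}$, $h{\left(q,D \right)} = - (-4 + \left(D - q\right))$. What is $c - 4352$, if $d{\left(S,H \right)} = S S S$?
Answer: $-4352 + \sqrt{10643} \approx -4248.8$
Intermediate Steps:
$h{\left(q,D \right)} = 4 + q - D$ ($h{\left(q,D \right)} = - (-4 + D - q) = 4 + q - D$)
$d{\left(S,H \right)} = S^{3}$ ($d{\left(S,H \right)} = S^{2} S = S^{3}$)
$c = \sqrt{10643}$ ($c = \sqrt{22^{3} - 5} = \sqrt{10648 + \left(4 - 12 + 3\right)} = \sqrt{10648 - 5} = \sqrt{10643} \approx 103.16$)
$c - 4352 = \sqrt{10643} - 4352 = -4352 + \sqrt{10643}$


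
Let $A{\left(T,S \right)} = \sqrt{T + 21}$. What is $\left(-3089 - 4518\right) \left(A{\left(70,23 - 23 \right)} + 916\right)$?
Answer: $-6968012 - 7607 \sqrt{91} \approx -7.0406 \cdot 10^{6}$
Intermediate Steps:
$A{\left(T,S \right)} = \sqrt{21 + T}$
$\left(-3089 - 4518\right) \left(A{\left(70,23 - 23 \right)} + 916\right) = \left(-3089 - 4518\right) \left(\sqrt{21 + 70} + 916\right) = - 7607 \left(\sqrt{91} + 916\right) = - 7607 \left(916 + \sqrt{91}\right) = -6968012 - 7607 \sqrt{91}$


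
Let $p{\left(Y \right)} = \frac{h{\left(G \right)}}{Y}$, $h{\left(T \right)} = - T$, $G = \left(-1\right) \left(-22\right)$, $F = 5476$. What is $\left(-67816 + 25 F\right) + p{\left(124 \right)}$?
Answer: $\frac{4283197}{62} \approx 69084.0$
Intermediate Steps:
$G = 22$
$p{\left(Y \right)} = - \frac{22}{Y}$ ($p{\left(Y \right)} = \frac{\left(-1\right) 22}{Y} = - \frac{22}{Y}$)
$\left(-67816 + 25 F\right) + p{\left(124 \right)} = \left(-67816 + 25 \cdot 5476\right) - \frac{22}{124} = \left(-67816 + 136900\right) - \frac{11}{62} = 69084 - \frac{11}{62} = \frac{4283197}{62}$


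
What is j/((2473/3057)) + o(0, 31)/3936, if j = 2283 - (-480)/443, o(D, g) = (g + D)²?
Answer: 12175976151827/4312041504 ≈ 2823.7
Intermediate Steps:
o(D, g) = (D + g)²
j = 1011849/443 (j = 2283 - (-480)/443 = 2283 - 1*(-480/443) = 2283 + 480/443 = 1011849/443 ≈ 2284.1)
j/((2473/3057)) + o(0, 31)/3936 = 1011849/(443*((2473/3057))) + (0 + 31)²/3936 = 1011849/(443*((2473*(1/3057)))) + 31²*(1/3936) = 1011849/(443*(2473/3057)) + 961*(1/3936) = (1011849/443)*(3057/2473) + 961/3936 = 3093222393/1095539 + 961/3936 = 12175976151827/4312041504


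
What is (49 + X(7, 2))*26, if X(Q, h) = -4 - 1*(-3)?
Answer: 1248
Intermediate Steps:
X(Q, h) = -1 (X(Q, h) = -4 + 3 = -1)
(49 + X(7, 2))*26 = (49 - 1)*26 = 48*26 = 1248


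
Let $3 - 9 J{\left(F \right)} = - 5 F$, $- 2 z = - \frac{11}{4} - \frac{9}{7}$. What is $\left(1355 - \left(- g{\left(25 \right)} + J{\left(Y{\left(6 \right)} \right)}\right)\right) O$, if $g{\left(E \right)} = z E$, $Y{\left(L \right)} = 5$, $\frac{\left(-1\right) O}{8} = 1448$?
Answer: $- \frac{1023413096}{63} \approx -1.6245 \cdot 10^{7}$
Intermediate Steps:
$O = -11584$ ($O = \left(-8\right) 1448 = -11584$)
$z = \frac{113}{56}$ ($z = - \frac{- \frac{11}{4} - \frac{9}{7}}{2} = \left(- \frac{1}{2}\right) \left(- \frac{113}{28}\right) = \frac{113}{56} \approx 2.0179$)
$J{\left(F \right)} = \frac{1}{3} + \frac{5 F}{9}$ ($J{\left(F \right)} = \frac{1}{3} - \frac{\left(-5\right) F}{9} = \frac{1}{3} + \frac{5 F}{9}$)
$g{\left(E \right)} = \frac{113 E}{56}$
$\left(1355 - \left(- g{\left(25 \right)} + J{\left(Y{\left(6 \right)} \right)}\right)\right) O = \left(1355 + \left(\frac{113}{56} \cdot 25 - \left(\frac{1}{3} + \frac{5}{9} \cdot 5\right)\right)\right) \left(-11584\right) = \left(1355 + \left(\frac{2825}{56} - \left(\frac{1}{3} + \frac{25}{9}\right)\right)\right) \left(-11584\right) = \left(1355 + \left(\frac{2825}{56} - \frac{28}{9}\right)\right) \left(-11584\right) = \left(1355 + \frac{23857}{504}\right) \left(-11584\right) = \frac{706777}{504} \left(-11584\right) = - \frac{1023413096}{63}$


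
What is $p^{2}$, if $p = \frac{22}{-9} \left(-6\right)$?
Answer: $\frac{1936}{9} \approx 215.11$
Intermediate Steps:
$p = \frac{44}{3}$ ($p = 22 \left(- \frac{1}{9}\right) \left(-6\right) = \left(- \frac{22}{9}\right) \left(-6\right) = \frac{44}{3} \approx 14.667$)
$p^{2} = \left(\frac{44}{3}\right)^{2} = \frac{1936}{9}$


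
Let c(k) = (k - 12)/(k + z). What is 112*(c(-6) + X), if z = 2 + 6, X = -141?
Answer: -16800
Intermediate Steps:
z = 8
c(k) = (-12 + k)/(8 + k) (c(k) = (k - 12)/(k + 8) = (-12 + k)/(8 + k))
112*(c(-6) + X) = 112*((-12 - 6)/(8 - 6) - 141) = 112*(-18/2 - 141) = 112*((½)*(-18) - 141) = 112*(-9 - 141) = 112*(-150) = -16800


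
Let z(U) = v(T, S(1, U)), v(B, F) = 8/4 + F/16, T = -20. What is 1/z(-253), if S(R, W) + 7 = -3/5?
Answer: 40/61 ≈ 0.65574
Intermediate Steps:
S(R, W) = -38/5 (S(R, W) = -7 - 3/5 = -7 - 3*⅕ = -7 - ⅗ = -38/5)
v(B, F) = 2 + F/16 (v(B, F) = 8*(¼) + F*(1/16) = 2 + F/16)
z(U) = 61/40 (z(U) = 2 + (1/16)*(-38/5) = 2 - 19/40 = 61/40)
1/z(-253) = 1/(61/40) = 40/61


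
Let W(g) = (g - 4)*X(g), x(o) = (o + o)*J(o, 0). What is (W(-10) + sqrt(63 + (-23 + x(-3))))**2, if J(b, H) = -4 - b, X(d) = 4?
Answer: (56 - sqrt(46))**2 ≈ 2422.4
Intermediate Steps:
x(o) = 2*o*(-4 - o) (x(o) = (o + o)*(-4 - o) = (2*o)*(-4 - o) = 2*o*(-4 - o))
W(g) = -16 + 4*g (W(g) = (g - 4)*4 = (-4 + g)*4 = -16 + 4*g)
(W(-10) + sqrt(63 + (-23 + x(-3))))**2 = ((-16 + 4*(-10)) + sqrt(63 + (-23 - 2*(-3)*(4 - 3))))**2 = ((-16 - 40) + sqrt(63 + (-23 - 2*(-3)*1)))**2 = (-56 + sqrt(63 + (-23 + 6)))**2 = (-56 + sqrt(63 - 17))**2 = (-56 + sqrt(46))**2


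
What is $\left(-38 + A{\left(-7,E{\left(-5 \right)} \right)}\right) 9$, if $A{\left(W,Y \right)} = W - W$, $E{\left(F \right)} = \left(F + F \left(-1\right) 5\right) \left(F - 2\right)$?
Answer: $-342$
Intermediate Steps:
$E{\left(F \right)} = - 4 F \left(-2 + F\right)$ ($E{\left(F \right)} = \left(F + - F 5\right) \left(-2 + F\right) = \left(F - 5 F\right) \left(-2 + F\right) = - 4 F \left(-2 + F\right)$)
$A{\left(W,Y \right)} = 0$
$\left(-38 + A{\left(-7,E{\left(-5 \right)} \right)}\right) 9 = \left(-38 + 0\right) 9 = \left(-38\right) 9 = -342$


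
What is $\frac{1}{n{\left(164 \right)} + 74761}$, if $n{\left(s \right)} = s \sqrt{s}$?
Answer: $\frac{74761}{5584796177} - \frac{328 \sqrt{41}}{5584796177} \approx 1.301 \cdot 10^{-5}$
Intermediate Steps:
$n{\left(s \right)} = s^{\frac{3}{2}}$
$\frac{1}{n{\left(164 \right)} + 74761} = \frac{1}{164^{\frac{3}{2}} + 74761} = \frac{1}{328 \sqrt{41} + 74761} = \frac{1}{74761 + 328 \sqrt{41}}$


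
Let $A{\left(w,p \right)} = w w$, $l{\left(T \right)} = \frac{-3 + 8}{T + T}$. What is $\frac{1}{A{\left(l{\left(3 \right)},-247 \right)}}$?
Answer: $\frac{36}{25} \approx 1.44$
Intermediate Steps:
$l{\left(T \right)} = \frac{5}{2 T}$
$A{\left(w,p \right)} = w^{2}$
$\frac{1}{A{\left(l{\left(3 \right)},-247 \right)}} = \frac{1}{\left(\frac{5}{2 \cdot 3}\right)^{2}} = \frac{1}{\left(\frac{5}{2} \cdot \frac{1}{3}\right)^{2}} = \frac{1}{\left(\frac{5}{6}\right)^{2}} = \frac{1}{\frac{25}{36}} = \frac{36}{25}$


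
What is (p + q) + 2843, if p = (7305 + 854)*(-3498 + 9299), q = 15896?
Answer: 47349098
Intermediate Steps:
p = 47330359 (p = 8159*5801 = 47330359)
(p + q) + 2843 = (47330359 + 15896) + 2843 = 47346255 + 2843 = 47349098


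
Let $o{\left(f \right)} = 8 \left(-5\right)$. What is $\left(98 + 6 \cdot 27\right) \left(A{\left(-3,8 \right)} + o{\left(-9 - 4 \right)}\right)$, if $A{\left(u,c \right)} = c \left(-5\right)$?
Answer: $-20800$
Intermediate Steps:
$A{\left(u,c \right)} = - 5 c$
$o{\left(f \right)} = -40$
$\left(98 + 6 \cdot 27\right) \left(A{\left(-3,8 \right)} + o{\left(-9 - 4 \right)}\right) = \left(98 + 6 \cdot 27\right) \left(\left(-5\right) 8 - 40\right) = \left(98 + 162\right) \left(-40 - 40\right) = 260 \left(-80\right) = -20800$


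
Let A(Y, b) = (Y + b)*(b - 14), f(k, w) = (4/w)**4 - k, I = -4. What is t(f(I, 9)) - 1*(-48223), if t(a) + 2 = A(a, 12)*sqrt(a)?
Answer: 48221 - 2104640*sqrt(265)/531441 ≈ 48157.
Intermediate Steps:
f(k, w) = -k + 256/w**4 (f(k, w) = 256/w**4 - k = -k + 256/w**4)
A(Y, b) = (-14 + b)*(Y + b) (A(Y, b) = (Y + b)*(-14 + b) = (-14 + b)*(Y + b))
t(a) = -2 + sqrt(a)*(-24 - 2*a) (t(a) = -2 + (12**2 - 14*a - 14*12 + a*12)*sqrt(a) = -2 + (144 - 14*a - 168 + 12*a)*sqrt(a) = -2 + (-24 - 2*a)*sqrt(a) = -2 + sqrt(a)*(-24 - 2*a))
t(f(I, 9)) - 1*(-48223) = (-2 + 2*sqrt(-1*(-4) + 256/9**4)*(-12 - (-1*(-4) + 256/9**4))) - 1*(-48223) = (-2 + 2*sqrt(4 + 256*(1/6561))*(-12 - (4 + 256*(1/6561)))) + 48223 = (-2 + 2*sqrt(4 + 256/6561)*(-12 - (4 + 256/6561))) + 48223 = (-2 + 2*sqrt(26500/6561)*(-12 - 1*26500/6561)) + 48223 = (-2 + 2*(10*sqrt(265)/81)*(-12 - 26500/6561)) + 48223 = (-2 + 2*(10*sqrt(265)/81)*(-105232/6561)) + 48223 = (-2 - 2104640*sqrt(265)/531441) + 48223 = 48221 - 2104640*sqrt(265)/531441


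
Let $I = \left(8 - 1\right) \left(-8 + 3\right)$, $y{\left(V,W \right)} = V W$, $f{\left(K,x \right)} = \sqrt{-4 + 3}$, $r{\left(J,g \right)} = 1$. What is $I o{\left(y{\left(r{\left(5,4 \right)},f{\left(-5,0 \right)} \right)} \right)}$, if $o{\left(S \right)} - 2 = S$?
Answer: $-70 - 35 i \approx -70.0 - 35.0 i$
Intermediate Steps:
$f{\left(K,x \right)} = i$ ($f{\left(K,x \right)} = \sqrt{-1} = i$)
$o{\left(S \right)} = 2 + S$
$I = -35$ ($I = 7 \left(-5\right) = -35$)
$I o{\left(y{\left(r{\left(5,4 \right)},f{\left(-5,0 \right)} \right)} \right)} = - 35 \left(2 + 1 i\right) = - 35 \left(2 + i\right) = -70 - 35 i$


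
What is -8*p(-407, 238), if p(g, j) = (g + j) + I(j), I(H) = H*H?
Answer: -451800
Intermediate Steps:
I(H) = H²
p(g, j) = g + j + j² (p(g, j) = (g + j) + j² = g + j + j²)
-8*p(-407, 238) = -8*(-407 + 238 + 238²) = -8*(-407 + 238 + 56644) = -8*56475 = -451800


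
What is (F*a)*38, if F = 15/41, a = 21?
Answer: 11970/41 ≈ 291.95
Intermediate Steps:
F = 15/41 (F = 15*(1/41) = 15/41 ≈ 0.36585)
(F*a)*38 = ((15/41)*21)*38 = (315/41)*38 = 11970/41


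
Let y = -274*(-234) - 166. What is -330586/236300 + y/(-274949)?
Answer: -53002837557/32485224350 ≈ -1.6316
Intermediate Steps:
y = 63950 (y = 64116 - 166 = 63950)
-330586/236300 + y/(-274949) = -330586/236300 + 63950/(-274949) = -330586*1/236300 + 63950*(-1/274949) = -165293/118150 - 63950/274949 = -53002837557/32485224350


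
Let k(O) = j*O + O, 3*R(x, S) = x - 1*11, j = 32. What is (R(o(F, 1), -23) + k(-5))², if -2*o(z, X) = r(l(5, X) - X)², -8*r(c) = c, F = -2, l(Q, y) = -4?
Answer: 4198132849/147456 ≈ 28470.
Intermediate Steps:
r(c) = -c/8
o(z, X) = -(½ + X/8)²/2 (o(z, X) = -(-4 - X)²/64/2 = -(½ + X/8)²/2)
R(x, S) = -11/3 + x/3 (R(x, S) = (x - 1*11)/3 = (x - 11)/3 = (-11 + x)/3 = -11/3 + x/3)
k(O) = 33*O (k(O) = 32*O + O = 33*O)
(R(o(F, 1), -23) + k(-5))² = ((-11/3 + (-(4 + 1)²/128)/3) + 33*(-5))² = ((-11/3 + (-1/128*5²)/3) - 165)² = ((-11/3 + (-1/128*25)/3) - 165)² = ((-11/3 + (⅓)*(-25/128)) - 165)² = ((-11/3 - 25/384) - 165)² = (-1433/384 - 165)² = (-64793/384)² = 4198132849/147456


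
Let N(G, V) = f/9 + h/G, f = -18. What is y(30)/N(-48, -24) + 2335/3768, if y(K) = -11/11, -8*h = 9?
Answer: 1073059/953304 ≈ 1.1256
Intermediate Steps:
h = -9/8 (h = -1/8*9 = -9/8 ≈ -1.1250)
y(K) = -1 (y(K) = -11*1/11 = -1)
N(G, V) = -2 - 9/(8*G) (N(G, V) = -18/9 - 9/(8*G) = -18*1/9 - 9/(8*G) = -2 - 9/(8*G))
y(30)/N(-48, -24) + 2335/3768 = -1/(-2 - 9/8/(-48)) + 2335/3768 = -1/(-2 - 9/8*(-1/48)) + 2335*(1/3768) = -1/(-2 + 3/128) + 2335/3768 = -1/(-253/128) + 2335/3768 = -1*(-128/253) + 2335/3768 = 128/253 + 2335/3768 = 1073059/953304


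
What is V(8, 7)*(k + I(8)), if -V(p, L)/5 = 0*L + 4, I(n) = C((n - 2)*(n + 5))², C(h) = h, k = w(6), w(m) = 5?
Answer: -121780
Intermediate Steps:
k = 5
I(n) = (-2 + n)²*(5 + n)² (I(n) = ((n - 2)*(n + 5))² = ((-2 + n)*(5 + n))² = (-2 + n)²*(5 + n)²)
V(p, L) = -20 (V(p, L) = -5*(0*L + 4) = -5*(0 + 4) = -5*4 = -20)
V(8, 7)*(k + I(8)) = -20*(5 + (-10 + 8² + 3*8)²) = -20*(5 + (-10 + 64 + 24)²) = -20*(5 + 78²) = -20*(5 + 6084) = -20*6089 = -121780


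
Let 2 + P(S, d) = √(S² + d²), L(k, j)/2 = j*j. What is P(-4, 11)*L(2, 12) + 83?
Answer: -493 + 288*√137 ≈ 2878.0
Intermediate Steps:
L(k, j) = 2*j² (L(k, j) = 2*(j*j) = 2*j²)
P(S, d) = -2 + √(S² + d²)
P(-4, 11)*L(2, 12) + 83 = (-2 + √((-4)² + 11²))*(2*12²) + 83 = (-2 + √(16 + 121))*(2*144) + 83 = (-2 + √137)*288 + 83 = (-576 + 288*√137) + 83 = -493 + 288*√137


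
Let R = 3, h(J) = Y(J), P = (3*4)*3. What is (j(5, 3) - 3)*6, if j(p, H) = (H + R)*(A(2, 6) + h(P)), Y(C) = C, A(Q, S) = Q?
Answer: 1350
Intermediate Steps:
P = 36 (P = 12*3 = 36)
h(J) = J
j(p, H) = 114 + 38*H (j(p, H) = (H + 3)*(2 + 36) = (3 + H)*38 = 114 + 38*H)
(j(5, 3) - 3)*6 = ((114 + 38*3) - 3)*6 = ((114 + 114) - 3)*6 = (228 - 3)*6 = 225*6 = 1350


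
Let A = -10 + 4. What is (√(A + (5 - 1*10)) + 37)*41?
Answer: 1517 + 41*I*√11 ≈ 1517.0 + 135.98*I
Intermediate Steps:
A = -6
(√(A + (5 - 1*10)) + 37)*41 = (√(-6 + (5 - 1*10)) + 37)*41 = (√(-6 + (5 - 10)) + 37)*41 = (√(-6 - 5) + 37)*41 = (√(-11) + 37)*41 = (I*√11 + 37)*41 = (37 + I*√11)*41 = 1517 + 41*I*√11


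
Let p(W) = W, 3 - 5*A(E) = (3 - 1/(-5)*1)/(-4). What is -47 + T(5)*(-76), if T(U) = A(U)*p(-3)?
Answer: 3157/25 ≈ 126.28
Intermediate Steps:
A(E) = 19/25 (A(E) = ⅗ - (3 - 1/(-5)*1)/(5*(-4)) = ⅗ - (3 - 1*(-⅕)*1)*(-1)/(5*4) = ⅗ - (3 + (⅕)*1)*(-1)/(5*4) = ⅗ - (3 + ⅕)*(-1)/(5*4) = ⅗ - 16*(-1)/(25*4) = ⅗ - ⅕*(-⅘) = ⅗ + 4/25 = 19/25)
T(U) = -57/25 (T(U) = (19/25)*(-3) = -57/25)
-47 + T(5)*(-76) = -47 - 57/25*(-76) = -47 + 4332/25 = 3157/25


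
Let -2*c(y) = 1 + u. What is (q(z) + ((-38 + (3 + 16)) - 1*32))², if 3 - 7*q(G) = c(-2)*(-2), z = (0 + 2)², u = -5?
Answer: 2500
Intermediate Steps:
c(y) = 2 (c(y) = -(1 - 5)/2 = -½*(-4) = 2)
z = 4 (z = 2² = 4)
q(G) = 1 (q(G) = 3/7 - 2*(-2)/7 = 3/7 - ⅐*(-4) = 3/7 + 4/7 = 1)
(q(z) + ((-38 + (3 + 16)) - 1*32))² = (1 + ((-38 + (3 + 16)) - 1*32))² = (1 + ((-38 + 19) - 32))² = (1 + (-19 - 32))² = (1 - 51)² = (-50)² = 2500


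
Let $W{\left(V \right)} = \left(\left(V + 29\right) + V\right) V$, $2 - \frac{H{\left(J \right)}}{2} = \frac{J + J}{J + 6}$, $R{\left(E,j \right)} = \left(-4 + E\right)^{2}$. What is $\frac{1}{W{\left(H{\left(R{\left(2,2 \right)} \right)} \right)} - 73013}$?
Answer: $- \frac{25}{1823297} \approx -1.3711 \cdot 10^{-5}$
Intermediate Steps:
$H{\left(J \right)} = 4 - \frac{4 J}{6 + J}$ ($H{\left(J \right)} = 4 - 2 \frac{J + J}{J + 6} = 4 - 2 \frac{2 J}{6 + J} = 4 - \frac{4 J}{6 + J}$)
$W{\left(V \right)} = V \left(29 + 2 V\right)$ ($W{\left(V \right)} = \left(\left(29 + V\right) + V\right) V = \left(29 + 2 V\right) V = V \left(29 + 2 V\right)$)
$\frac{1}{W{\left(H{\left(R{\left(2,2 \right)} \right)} \right)} - 73013} = \frac{1}{\frac{24}{6 + \left(-4 + 2\right)^{2}} \left(29 + 2 \frac{24}{6 + \left(-4 + 2\right)^{2}}\right) - 73013} = \frac{1}{\frac{24}{6 + \left(-2\right)^{2}} \left(29 + 2 \frac{24}{6 + \left(-2\right)^{2}}\right) - 73013} = \frac{1}{\frac{24}{6 + 4} \left(29 + 2 \frac{24}{6 + 4}\right) - 73013} = \frac{1}{\frac{24}{10} \left(29 + 2 \cdot \frac{24}{10}\right) - 73013} = \frac{1}{24 \cdot \frac{1}{10} \left(29 + 2 \cdot 24 \cdot \frac{1}{10}\right) - 73013} = \frac{1}{\frac{12 \left(29 + 2 \cdot \frac{12}{5}\right)}{5} - 73013} = \frac{1}{\frac{12 \left(29 + \frac{24}{5}\right)}{5} - 73013} = \frac{1}{\frac{12}{5} \cdot \frac{169}{5} - 73013} = \frac{1}{\frac{2028}{25} - 73013} = \frac{1}{- \frac{1823297}{25}} = - \frac{25}{1823297}$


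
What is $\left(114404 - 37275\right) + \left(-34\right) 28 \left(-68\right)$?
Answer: $141865$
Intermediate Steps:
$\left(114404 - 37275\right) + \left(-34\right) 28 \left(-68\right) = 77129 - -64736 = 77129 + 64736 = 141865$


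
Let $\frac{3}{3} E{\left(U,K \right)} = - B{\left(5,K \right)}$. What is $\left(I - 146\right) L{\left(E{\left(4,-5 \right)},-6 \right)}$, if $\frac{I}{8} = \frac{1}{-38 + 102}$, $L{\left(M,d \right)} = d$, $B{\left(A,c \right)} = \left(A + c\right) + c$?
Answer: $\frac{3501}{4} \approx 875.25$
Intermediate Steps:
$B{\left(A,c \right)} = A + 2 c$
$E{\left(U,K \right)} = -5 - 2 K$ ($E{\left(U,K \right)} = - (5 + 2 K) = -5 - 2 K$)
$I = \frac{1}{8}$ ($I = \frac{8}{-38 + 102} = \frac{8}{64} = 8 \cdot \frac{1}{64} = \frac{1}{8} \approx 0.125$)
$\left(I - 146\right) L{\left(E{\left(4,-5 \right)},-6 \right)} = \left(\frac{1}{8} - 146\right) \left(-6\right) = \left(- \frac{1167}{8}\right) \left(-6\right) = \frac{3501}{4}$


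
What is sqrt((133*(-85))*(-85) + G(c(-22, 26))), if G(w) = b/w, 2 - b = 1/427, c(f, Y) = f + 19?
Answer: 2*sqrt(394209839058)/1281 ≈ 980.27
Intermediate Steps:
c(f, Y) = 19 + f
b = 853/427 (b = 2 - 1/427 = 853/427 ≈ 1.9977)
G(w) = 853/(427*w)
sqrt((133*(-85))*(-85) + G(c(-22, 26))) = sqrt((133*(-85))*(-85) + 853/(427*(19 - 22))) = sqrt(-11305*(-85) + (853/427)/(-3)) = sqrt(960925 + (853/427)*(-1/3)) = sqrt(960925 - 853/1281) = sqrt(1230944072/1281) = 2*sqrt(394209839058)/1281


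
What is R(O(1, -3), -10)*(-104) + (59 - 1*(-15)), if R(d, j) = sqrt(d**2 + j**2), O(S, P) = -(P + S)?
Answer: 74 - 208*sqrt(26) ≈ -986.60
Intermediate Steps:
O(S, P) = -P - S
R(O(1, -3), -10)*(-104) + (59 - 1*(-15)) = sqrt((-1*(-3) - 1*1)**2 + (-10)**2)*(-104) + (59 - 1*(-15)) = sqrt((3 - 1)**2 + 100)*(-104) + (59 + 15) = sqrt(2**2 + 100)*(-104) + 74 = sqrt(4 + 100)*(-104) + 74 = sqrt(104)*(-104) + 74 = (2*sqrt(26))*(-104) + 74 = -208*sqrt(26) + 74 = 74 - 208*sqrt(26)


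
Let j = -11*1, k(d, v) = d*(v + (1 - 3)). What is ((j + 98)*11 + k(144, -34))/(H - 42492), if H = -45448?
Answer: 4227/87940 ≈ 0.048067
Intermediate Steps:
k(d, v) = d*(-2 + v) (k(d, v) = d*(v - 2) = d*(-2 + v))
j = -11
((j + 98)*11 + k(144, -34))/(H - 42492) = ((-11 + 98)*11 + 144*(-2 - 34))/(-45448 - 42492) = (87*11 + 144*(-36))/(-87940) = (957 - 5184)*(-1/87940) = -4227*(-1/87940) = 4227/87940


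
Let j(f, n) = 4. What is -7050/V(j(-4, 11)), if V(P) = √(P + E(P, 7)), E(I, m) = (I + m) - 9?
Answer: -1175*√6 ≈ -2878.1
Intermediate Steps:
E(I, m) = -9 + I + m
V(P) = √(-2 + 2*P) (V(P) = √(P + (-9 + P + 7)) = √(P + (-2 + P)) = √(-2 + 2*P))
-7050/V(j(-4, 11)) = -7050/√(-2 + 2*4) = -7050/√(-2 + 8) = -7050*√6/6 = -1175*√6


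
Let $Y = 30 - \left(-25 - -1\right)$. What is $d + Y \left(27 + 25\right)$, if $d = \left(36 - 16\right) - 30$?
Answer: $2798$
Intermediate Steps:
$d = -10$ ($d = 20 - 30 = -10$)
$Y = 54$ ($Y = 30 - \left(-25 + 1\right) = 30 - -24 = 30 + 24 = 54$)
$d + Y \left(27 + 25\right) = -10 + 54 \left(27 + 25\right) = -10 + 54 \cdot 52 = -10 + 2808 = 2798$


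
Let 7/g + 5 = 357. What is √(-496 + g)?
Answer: I*√3840870/88 ≈ 22.271*I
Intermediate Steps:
g = 7/352 (g = 7/(-5 + 357) = 7/352 ≈ 0.019886)
√(-496 + g) = √(-496 + 7/352) = √(-174585/352) = I*√3840870/88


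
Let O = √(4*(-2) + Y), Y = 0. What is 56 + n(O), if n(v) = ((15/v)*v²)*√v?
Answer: 56 + 60*2^(¼)*I^(3/2) ≈ 5.5462 + 50.454*I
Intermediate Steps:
O = 2*I*√2 (O = √(4*(-2) + 0) = √(-8 + 0) = √(-8) = 2*I*√2 ≈ 2.8284*I)
n(v) = 15*v^(3/2) (n(v) = (15*v)*√v = 15*v^(3/2))
56 + n(O) = 56 + 15*(2*I*√2)^(3/2) = 56 + 15*(4*2^(¼)*I^(3/2)) = 56 + 60*2^(¼)*I^(3/2)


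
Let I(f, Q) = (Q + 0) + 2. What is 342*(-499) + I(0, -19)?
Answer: -170675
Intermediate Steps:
I(f, Q) = 2 + Q (I(f, Q) = Q + 2 = 2 + Q)
342*(-499) + I(0, -19) = 342*(-499) + (2 - 19) = -170658 - 17 = -170675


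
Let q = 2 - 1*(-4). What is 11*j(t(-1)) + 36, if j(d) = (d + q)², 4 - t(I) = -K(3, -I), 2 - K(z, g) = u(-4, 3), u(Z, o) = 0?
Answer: 1620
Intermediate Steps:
q = 6 (q = 2 + 4 = 6)
K(z, g) = 2 (K(z, g) = 2 - 1*0 = 2 + 0 = 2)
t(I) = 6 (t(I) = 4 - (-1)*2 = 4 - 1*(-2) = 4 + 2 = 6)
j(d) = (6 + d)² (j(d) = (d + 6)² = (6 + d)²)
11*j(t(-1)) + 36 = 11*(6 + 6)² + 36 = 11*12² + 36 = 11*144 + 36 = 1584 + 36 = 1620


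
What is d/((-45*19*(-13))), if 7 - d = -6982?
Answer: 6989/11115 ≈ 0.62879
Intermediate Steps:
d = 6989 (d = 7 - 1*(-6982) = 7 + 6982 = 6989)
d/((-45*19*(-13))) = 6989/((-45*19*(-13))) = 6989/((-855*(-13))) = 6989/11115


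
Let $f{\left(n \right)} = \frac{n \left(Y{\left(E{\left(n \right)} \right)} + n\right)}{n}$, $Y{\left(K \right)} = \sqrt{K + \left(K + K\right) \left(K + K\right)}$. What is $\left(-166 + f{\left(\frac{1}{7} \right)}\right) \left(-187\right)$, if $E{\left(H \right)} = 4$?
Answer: $\frac{217107}{7} - 374 \sqrt{17} \approx 29473.0$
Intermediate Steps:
$Y{\left(K \right)} = \sqrt{K + 4 K^{2}}$ ($Y{\left(K \right)} = \sqrt{K + 2 K 2 K} = \sqrt{K + 4 K^{2}}$)
$f{\left(n \right)} = n + 2 \sqrt{17}$ ($f{\left(n \right)} = \frac{n \left(\sqrt{4 \left(1 + 4 \cdot 4\right)} + n\right)}{n} = \frac{n \left(\sqrt{4 \left(1 + 16\right)} + n\right)}{n} = \frac{n \left(\sqrt{4 \cdot 17} + n\right)}{n} = \frac{n \left(\sqrt{68} + n\right)}{n} = \frac{n \left(2 \sqrt{17} + n\right)}{n} = \frac{n \left(n + 2 \sqrt{17}\right)}{n} = n + 2 \sqrt{17}$)
$\left(-166 + f{\left(\frac{1}{7} \right)}\right) \left(-187\right) = \left(-166 + \left(\frac{1}{7} + 2 \sqrt{17}\right)\right) \left(-187\right) = \left(- \frac{1161}{7} + 2 \sqrt{17}\right) \left(-187\right) = \frac{217107}{7} - 374 \sqrt{17}$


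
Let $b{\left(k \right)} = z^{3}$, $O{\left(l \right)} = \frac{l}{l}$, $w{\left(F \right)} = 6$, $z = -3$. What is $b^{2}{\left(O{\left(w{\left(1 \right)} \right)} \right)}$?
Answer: $729$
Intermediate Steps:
$O{\left(l \right)} = 1$
$b{\left(k \right)} = -27$ ($b{\left(k \right)} = \left(-3\right)^{3} = -27$)
$b^{2}{\left(O{\left(w{\left(1 \right)} \right)} \right)} = \left(-27\right)^{2} = 729$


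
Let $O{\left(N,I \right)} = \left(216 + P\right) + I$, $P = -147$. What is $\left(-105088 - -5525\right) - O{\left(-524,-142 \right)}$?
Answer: $-99490$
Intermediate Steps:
$O{\left(N,I \right)} = 69 + I$ ($O{\left(N,I \right)} = \left(216 - 147\right) + I = 69 + I$)
$\left(-105088 - -5525\right) - O{\left(-524,-142 \right)} = \left(-105088 - -5525\right) - \left(69 - 142\right) = \left(-105088 + 5525\right) - -73 = -99563 + 73 = -99490$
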